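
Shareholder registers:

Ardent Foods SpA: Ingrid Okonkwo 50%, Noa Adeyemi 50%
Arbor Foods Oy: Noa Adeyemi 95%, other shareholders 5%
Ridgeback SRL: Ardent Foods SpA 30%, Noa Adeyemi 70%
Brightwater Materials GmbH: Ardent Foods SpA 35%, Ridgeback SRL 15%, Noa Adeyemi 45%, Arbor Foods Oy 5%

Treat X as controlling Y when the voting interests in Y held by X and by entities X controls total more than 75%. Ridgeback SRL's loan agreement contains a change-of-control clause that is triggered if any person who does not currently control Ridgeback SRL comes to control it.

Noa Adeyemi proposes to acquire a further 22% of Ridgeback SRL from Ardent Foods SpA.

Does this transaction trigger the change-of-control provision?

Yes

The purchase adds only to Noa's holdings (Ardent's stake shrinks), so Noa is the only person who could newly come to control Ridgeback.
Noa holds 95% of Arbor, so Noa controls Arbor.
In Ridgeback, Noa's side holds only 70%, not > 75%.
So before the transaction, Noa does not control Ridgeback.
After the purchase, Noa's direct stake in Ridgeback rises to 70% + 22% = 92%, and Ardent's stake falls to 8%.
Noa holds 92% of Ridgeback, so Noa controls Ridgeback.
Noa did not control Ridgeback before and does after, so the clause is triggered.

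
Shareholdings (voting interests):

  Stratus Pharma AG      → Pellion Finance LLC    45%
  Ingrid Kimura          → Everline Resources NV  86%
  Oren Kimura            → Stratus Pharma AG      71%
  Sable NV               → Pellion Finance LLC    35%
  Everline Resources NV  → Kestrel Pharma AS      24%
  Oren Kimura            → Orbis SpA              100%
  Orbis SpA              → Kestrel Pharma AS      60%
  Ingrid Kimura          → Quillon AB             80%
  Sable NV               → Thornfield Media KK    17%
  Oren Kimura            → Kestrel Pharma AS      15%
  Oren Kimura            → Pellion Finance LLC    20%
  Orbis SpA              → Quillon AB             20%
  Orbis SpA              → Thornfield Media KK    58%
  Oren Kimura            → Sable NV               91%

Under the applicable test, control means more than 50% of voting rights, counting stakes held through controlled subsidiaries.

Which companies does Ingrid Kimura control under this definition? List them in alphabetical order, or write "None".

Everline Resources NV, Quillon AB

Ingrid holds 86% of Everline, so Ingrid controls Everline.
Ingrid holds 80% of Quillon, so Ingrid controls Quillon.
No other company's threshold is met.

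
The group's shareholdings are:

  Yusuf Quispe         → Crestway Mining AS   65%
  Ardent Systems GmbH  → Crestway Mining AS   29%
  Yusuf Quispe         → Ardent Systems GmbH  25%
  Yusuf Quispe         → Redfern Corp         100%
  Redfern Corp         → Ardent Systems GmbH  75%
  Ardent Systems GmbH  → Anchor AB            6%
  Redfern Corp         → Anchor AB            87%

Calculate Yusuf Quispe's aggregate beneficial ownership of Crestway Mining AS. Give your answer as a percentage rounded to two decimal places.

94.00%

Yusuf reaches Crestway along 3 paths.
Direct stake: 65% = 65%.
Via Redfern → Ardent: 100% × 75% × 29% = 21.75%.
Via Ardent: 25% × 29% = 7.25%.
Total: 65% + 21.75% + 7.25% = 94%.
Rounded: 94.00%.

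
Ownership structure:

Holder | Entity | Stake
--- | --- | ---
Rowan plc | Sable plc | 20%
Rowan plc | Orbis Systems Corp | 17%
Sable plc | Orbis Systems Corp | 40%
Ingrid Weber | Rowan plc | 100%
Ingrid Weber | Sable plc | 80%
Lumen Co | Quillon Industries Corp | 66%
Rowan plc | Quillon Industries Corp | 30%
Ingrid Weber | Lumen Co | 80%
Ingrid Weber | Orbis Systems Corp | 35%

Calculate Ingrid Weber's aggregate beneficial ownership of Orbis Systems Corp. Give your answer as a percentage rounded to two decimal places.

92.00%

Ingrid reaches Orbis along 4 paths.
Direct stake: 35% = 35%.
Via Rowan → Sable: 100% × 20% × 40% = 8%.
Via Sable: 80% × 40% = 32%.
Via Rowan: 100% × 17% = 17%.
Total: 35% + 8% + 32% + 17% = 92%.
Rounded: 92.00%.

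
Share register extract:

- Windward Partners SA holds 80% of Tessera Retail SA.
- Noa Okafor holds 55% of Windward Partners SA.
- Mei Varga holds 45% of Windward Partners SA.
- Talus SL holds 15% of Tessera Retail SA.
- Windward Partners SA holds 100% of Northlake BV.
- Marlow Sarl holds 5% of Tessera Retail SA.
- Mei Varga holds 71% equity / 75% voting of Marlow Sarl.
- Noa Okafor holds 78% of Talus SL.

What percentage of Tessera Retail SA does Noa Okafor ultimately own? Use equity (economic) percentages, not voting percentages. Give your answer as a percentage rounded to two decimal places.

55.70%

Noa reaches Tessera along 2 paths.
Via Talus: 78% × 15% = 11.7%.
Via Windward: 55% × 80% = 44%.
Total: 11.7% + 44% = 55.7%.
Rounded: 55.70%.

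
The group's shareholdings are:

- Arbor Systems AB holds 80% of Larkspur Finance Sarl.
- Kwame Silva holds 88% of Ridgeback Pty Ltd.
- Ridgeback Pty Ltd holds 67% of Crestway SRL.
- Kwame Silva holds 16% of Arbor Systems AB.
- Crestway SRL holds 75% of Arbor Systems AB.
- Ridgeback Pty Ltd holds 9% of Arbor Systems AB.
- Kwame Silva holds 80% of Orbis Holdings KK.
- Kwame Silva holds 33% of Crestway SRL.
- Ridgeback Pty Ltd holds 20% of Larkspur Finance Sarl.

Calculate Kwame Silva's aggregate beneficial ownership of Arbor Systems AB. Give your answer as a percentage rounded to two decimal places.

Kwame reaches Arbor along 4 paths.
Via Ridgeback: 88% × 9% = 7.92%.
Via Crestway: 33% × 75% = 24.75%.
Via Ridgeback → Crestway: 88% × 67% × 75% = 44.22%.
Direct stake: 16% = 16%.
Total: 7.92% + 24.75% + 44.22% + 16% = 92.89%.

92.89%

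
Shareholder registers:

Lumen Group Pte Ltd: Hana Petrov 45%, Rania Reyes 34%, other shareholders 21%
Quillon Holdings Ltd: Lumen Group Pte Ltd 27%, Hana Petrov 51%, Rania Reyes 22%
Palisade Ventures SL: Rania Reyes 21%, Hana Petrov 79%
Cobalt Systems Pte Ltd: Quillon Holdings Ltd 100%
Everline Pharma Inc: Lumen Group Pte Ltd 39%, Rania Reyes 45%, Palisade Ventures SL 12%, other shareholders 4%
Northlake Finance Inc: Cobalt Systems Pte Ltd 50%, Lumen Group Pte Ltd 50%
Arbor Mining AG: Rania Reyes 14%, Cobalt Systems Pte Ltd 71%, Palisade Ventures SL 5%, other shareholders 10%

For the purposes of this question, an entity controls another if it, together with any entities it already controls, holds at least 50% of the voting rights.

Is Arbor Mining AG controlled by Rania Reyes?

No

Rania's largest direct stake is 45% in Everline, which does not meet the threshold, so Rania controls no company.
In Arbor, Rania's side holds only 14%, not ≥ 50%.
So Rania does not control Arbor.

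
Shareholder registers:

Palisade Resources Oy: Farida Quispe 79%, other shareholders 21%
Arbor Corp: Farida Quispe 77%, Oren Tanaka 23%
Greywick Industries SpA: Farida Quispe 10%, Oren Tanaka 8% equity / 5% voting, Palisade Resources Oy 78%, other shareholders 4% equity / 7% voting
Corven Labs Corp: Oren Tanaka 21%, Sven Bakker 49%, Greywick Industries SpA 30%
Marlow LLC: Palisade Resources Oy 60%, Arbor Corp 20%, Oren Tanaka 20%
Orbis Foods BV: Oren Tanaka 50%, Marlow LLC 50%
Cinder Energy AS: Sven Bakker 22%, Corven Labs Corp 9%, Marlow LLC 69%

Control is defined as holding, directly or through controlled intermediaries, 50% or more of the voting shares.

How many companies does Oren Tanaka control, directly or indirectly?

Oren holds 50% of Orbis, so Oren controls Orbis.
No other company's threshold is met.
Oren controls 1 company.

1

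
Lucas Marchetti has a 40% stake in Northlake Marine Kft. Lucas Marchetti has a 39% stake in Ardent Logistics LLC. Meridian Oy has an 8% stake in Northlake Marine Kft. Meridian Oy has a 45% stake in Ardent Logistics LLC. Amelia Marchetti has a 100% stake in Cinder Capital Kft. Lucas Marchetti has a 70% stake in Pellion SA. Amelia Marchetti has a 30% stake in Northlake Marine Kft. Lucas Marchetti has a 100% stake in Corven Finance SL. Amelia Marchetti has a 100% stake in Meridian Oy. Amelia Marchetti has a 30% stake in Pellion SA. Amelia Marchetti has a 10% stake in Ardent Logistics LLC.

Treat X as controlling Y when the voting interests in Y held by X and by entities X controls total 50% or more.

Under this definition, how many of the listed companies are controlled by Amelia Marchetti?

3

Amelia holds 100% of Meridian, so Amelia controls Meridian.
Amelia holds 100% of Cinder, so Amelia controls Cinder.
Amelia and Meridian together hold 10% + 45% = 55% of Ardent, so Amelia controls Ardent.
No other company's threshold is met.
Amelia controls 3 companies.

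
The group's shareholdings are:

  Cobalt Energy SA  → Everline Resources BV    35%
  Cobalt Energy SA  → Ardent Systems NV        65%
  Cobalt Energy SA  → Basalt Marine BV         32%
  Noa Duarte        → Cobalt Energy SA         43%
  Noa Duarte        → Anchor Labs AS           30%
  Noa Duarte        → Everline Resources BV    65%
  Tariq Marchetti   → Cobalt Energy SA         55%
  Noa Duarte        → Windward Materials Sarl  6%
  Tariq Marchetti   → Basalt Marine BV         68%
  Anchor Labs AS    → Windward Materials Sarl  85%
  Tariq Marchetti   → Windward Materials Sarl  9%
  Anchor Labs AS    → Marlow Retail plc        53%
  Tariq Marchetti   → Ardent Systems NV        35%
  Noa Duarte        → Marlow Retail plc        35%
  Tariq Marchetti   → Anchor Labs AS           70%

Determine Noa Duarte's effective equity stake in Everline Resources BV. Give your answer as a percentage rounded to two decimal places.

Noa reaches Everline along 2 paths.
Direct stake: 65% = 65%.
Via Cobalt: 43% × 35% = 15.05%.
Total: 65% + 15.05% = 80.05%.

80.05%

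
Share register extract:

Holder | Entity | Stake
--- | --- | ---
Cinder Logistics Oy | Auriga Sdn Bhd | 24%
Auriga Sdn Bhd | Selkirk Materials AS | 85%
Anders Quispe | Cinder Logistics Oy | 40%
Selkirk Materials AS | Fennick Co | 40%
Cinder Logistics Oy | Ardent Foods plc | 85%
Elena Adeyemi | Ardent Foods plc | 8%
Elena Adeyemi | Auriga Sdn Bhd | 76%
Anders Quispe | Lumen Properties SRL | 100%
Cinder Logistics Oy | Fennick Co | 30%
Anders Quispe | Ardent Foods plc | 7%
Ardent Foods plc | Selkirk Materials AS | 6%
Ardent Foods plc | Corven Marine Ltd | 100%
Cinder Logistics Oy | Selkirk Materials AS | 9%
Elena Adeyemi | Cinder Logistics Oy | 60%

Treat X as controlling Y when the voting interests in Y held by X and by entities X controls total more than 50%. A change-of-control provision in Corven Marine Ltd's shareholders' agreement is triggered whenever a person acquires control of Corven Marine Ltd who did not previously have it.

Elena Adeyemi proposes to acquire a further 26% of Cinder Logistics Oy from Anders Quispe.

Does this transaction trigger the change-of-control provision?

The purchase adds only to Elena's holdings (Anders's stake shrinks), so Elena is the only person who could newly come to control Corven.
Elena holds 60% of Cinder, so Elena controls Cinder.
Elena and Cinder together hold 8% + 85% = 93% of Ardent, so Elena controls Ardent.
Ardent holds 100% of Corven, so Elena controls Corven.
So Elena already controls Corven before the transaction.
After the purchase, Elena's direct stake in Cinder rises to 60% + 26% = 86%, and Anders's stake falls to 14%.
Elena controlled Corven already, so this is not a new person acquiring control; every other person's position is unchanged or reduced.
No new person acquires control, so the clause is not triggered.

No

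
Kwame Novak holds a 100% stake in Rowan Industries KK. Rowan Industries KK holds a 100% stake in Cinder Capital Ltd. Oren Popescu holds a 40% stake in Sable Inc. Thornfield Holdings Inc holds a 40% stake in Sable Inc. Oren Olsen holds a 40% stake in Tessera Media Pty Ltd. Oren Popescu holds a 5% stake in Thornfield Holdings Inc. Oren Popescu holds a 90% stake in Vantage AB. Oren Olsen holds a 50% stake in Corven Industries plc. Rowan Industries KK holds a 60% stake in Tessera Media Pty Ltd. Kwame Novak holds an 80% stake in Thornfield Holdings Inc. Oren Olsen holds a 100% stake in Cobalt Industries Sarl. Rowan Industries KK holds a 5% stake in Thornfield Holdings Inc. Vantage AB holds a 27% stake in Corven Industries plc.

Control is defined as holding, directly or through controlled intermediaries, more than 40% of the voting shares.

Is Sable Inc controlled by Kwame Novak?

No

Kwame holds 100% of Rowan, so Kwame controls Rowan.
Rowan and Kwame together hold 5% + 80% = 85% of Thornfield, so Kwame controls Thornfield.
Rowan holds 60% of Tessera, so Kwame controls Tessera.
Rowan holds 100% of Cinder, so Kwame controls Cinder.
In Sable, Kwame's side holds only 40%, not > 40%.
So Kwame does not control Sable.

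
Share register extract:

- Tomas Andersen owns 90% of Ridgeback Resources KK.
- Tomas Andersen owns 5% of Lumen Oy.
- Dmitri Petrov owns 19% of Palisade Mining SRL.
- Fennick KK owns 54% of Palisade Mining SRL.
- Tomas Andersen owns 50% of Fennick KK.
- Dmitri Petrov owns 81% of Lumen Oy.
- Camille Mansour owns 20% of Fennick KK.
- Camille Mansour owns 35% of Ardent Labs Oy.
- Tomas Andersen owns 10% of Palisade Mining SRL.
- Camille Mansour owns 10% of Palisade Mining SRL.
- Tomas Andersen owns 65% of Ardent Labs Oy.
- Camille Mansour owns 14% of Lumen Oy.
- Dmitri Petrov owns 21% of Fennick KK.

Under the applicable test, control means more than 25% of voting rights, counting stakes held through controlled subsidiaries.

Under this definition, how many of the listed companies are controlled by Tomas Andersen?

4

Tomas holds 50% of Fennick, so Tomas controls Fennick.
Tomas and Fennick together hold 10% + 54% = 64% of Palisade, so Tomas controls Palisade.
Tomas holds 90% of Ridgeback, so Tomas controls Ridgeback.
Tomas holds 65% of Ardent, so Tomas controls Ardent.
No other company's threshold is met.
Tomas controls 4 companies.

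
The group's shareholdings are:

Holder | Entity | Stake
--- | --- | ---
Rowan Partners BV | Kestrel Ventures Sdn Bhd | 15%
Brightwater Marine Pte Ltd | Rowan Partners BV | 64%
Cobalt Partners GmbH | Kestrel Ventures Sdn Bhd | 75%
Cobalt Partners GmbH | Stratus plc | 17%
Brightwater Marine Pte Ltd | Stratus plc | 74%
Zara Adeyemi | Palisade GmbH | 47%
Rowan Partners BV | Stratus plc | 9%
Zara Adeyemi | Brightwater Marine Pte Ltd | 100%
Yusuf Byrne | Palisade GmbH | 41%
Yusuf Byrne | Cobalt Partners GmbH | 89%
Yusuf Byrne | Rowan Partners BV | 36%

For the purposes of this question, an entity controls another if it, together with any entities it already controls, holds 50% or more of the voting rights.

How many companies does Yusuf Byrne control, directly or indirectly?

Yusuf holds 89% of Cobalt, so Yusuf controls Cobalt.
Cobalt holds 75% of Kestrel, so Yusuf controls Kestrel.
No other company's threshold is met.
Yusuf controls 2 companies.

2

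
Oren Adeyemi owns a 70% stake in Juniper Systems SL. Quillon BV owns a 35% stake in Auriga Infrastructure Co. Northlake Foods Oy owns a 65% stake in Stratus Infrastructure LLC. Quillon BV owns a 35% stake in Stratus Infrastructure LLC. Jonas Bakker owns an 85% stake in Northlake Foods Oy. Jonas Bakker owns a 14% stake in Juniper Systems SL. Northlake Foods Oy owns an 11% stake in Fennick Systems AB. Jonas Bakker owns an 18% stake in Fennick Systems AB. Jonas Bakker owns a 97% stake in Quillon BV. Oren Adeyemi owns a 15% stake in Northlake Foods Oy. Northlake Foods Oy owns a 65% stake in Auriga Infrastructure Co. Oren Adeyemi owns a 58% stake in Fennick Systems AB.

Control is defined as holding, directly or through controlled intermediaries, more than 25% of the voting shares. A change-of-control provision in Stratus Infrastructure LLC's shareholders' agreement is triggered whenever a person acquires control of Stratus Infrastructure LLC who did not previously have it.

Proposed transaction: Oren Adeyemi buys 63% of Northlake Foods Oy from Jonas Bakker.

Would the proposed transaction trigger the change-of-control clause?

Yes

The purchase adds only to Oren's holdings (Jonas's stake shrinks), so Oren is the only person who could newly come to control Stratus.
Oren holds 70% of Juniper, so Oren controls Juniper.
Oren holds 58% of Fennick, so Oren controls Fennick.
Neither Oren nor any entity Oren controls holds any voting interest in Stratus.
So before the transaction, Oren does not control Stratus.
After the purchase, Oren's direct stake in Northlake rises to 15% + 63% = 78%, and Jonas's stake falls to 22%.
Oren holds 78% of Northlake, so Oren controls Northlake.
Northlake holds 65% of Stratus, so Oren controls Stratus.
Oren did not control Stratus before and does after, so the clause is triggered.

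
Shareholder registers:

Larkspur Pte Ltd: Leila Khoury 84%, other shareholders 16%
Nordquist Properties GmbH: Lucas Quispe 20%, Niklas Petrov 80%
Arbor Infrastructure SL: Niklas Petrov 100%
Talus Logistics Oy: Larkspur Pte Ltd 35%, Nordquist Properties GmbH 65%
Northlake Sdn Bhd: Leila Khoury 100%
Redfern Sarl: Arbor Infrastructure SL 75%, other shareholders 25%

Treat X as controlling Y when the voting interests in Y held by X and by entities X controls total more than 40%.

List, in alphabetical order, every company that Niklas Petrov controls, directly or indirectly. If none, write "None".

Arbor Infrastructure SL, Nordquist Properties GmbH, Redfern Sarl, Talus Logistics Oy

Niklas holds 80% of Nordquist, so Niklas controls Nordquist.
Niklas holds 100% of Arbor, so Niklas controls Arbor.
Nordquist holds 65% of Talus, so Niklas controls Talus.
Arbor holds 75% of Redfern, so Niklas controls Redfern.
No other company's threshold is met.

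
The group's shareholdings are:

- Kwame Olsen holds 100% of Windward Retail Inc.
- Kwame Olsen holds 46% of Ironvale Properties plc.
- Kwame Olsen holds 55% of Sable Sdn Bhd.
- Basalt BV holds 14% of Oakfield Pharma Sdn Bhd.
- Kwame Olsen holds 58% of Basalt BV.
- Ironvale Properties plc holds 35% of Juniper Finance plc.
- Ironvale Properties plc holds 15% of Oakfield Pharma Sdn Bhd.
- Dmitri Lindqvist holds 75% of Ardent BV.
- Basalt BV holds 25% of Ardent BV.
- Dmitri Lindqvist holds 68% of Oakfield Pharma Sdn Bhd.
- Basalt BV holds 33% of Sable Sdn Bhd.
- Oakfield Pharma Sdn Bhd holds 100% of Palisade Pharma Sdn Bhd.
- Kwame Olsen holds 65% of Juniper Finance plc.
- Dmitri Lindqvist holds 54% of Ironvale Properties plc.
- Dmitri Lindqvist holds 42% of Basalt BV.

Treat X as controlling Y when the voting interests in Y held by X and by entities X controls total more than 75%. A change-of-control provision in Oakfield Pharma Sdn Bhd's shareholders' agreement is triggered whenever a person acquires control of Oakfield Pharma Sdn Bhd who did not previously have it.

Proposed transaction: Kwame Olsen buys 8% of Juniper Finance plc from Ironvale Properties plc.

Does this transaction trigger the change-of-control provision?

The purchase adds only to Kwame's holdings (Ironvale's stake shrinks), so Kwame is the only person who could newly come to control Oakfield.
Kwame holds 100% of Windward, so Kwame controls Windward.
Neither Kwame nor any entity Kwame controls holds any voting interest in Oakfield.
So before the transaction, Kwame does not control Oakfield.
After the purchase, Kwame's direct stake in Juniper rises to 65% + 8% = 73%, and Ironvale's stake falls to 27%.
Kwame's side now holds 73% of Juniper, not > 75%, so Kwame still does not control Juniper.
After the transaction, neither Kwame nor any entity Kwame controls holds a voting interest in Oakfield, so Kwame still does not control it.
No new person acquires control, so the clause is not triggered.

No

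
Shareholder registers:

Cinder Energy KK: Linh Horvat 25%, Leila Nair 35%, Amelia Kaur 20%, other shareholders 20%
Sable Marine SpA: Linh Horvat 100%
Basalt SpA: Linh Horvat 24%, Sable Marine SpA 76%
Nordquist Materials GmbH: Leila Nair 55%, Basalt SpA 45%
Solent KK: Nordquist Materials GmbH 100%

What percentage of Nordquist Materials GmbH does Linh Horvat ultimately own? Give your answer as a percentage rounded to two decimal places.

Linh reaches Nordquist along 2 paths.
Via Basalt: 24% × 45% = 10.8%.
Via Sable → Basalt: 100% × 76% × 45% = 34.2%.
Total: 10.8% + 34.2% = 45%.
Rounded: 45.00%.

45.00%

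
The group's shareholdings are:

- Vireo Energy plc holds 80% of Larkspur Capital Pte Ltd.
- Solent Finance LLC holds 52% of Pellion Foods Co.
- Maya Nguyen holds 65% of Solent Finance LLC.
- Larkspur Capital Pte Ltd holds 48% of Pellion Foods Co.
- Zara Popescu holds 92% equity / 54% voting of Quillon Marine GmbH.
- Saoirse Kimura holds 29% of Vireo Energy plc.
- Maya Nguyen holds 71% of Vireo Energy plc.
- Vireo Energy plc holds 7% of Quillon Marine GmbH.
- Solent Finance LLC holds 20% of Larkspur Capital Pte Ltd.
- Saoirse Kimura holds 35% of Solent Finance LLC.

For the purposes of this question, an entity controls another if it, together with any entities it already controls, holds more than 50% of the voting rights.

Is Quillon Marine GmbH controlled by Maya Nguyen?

No

Maya holds 71% of Vireo, so Maya controls Vireo.
Maya holds 65% of Solent, so Maya controls Solent.
Vireo and Solent together hold 80% + 20% = 100% of Larkspur, so Maya controls Larkspur.
Larkspur and Solent together hold 48% + 52% = 100% of Pellion, so Maya controls Pellion.
In Quillon, Maya's side holds only 7%, not > 50%.
So Maya does not control Quillon.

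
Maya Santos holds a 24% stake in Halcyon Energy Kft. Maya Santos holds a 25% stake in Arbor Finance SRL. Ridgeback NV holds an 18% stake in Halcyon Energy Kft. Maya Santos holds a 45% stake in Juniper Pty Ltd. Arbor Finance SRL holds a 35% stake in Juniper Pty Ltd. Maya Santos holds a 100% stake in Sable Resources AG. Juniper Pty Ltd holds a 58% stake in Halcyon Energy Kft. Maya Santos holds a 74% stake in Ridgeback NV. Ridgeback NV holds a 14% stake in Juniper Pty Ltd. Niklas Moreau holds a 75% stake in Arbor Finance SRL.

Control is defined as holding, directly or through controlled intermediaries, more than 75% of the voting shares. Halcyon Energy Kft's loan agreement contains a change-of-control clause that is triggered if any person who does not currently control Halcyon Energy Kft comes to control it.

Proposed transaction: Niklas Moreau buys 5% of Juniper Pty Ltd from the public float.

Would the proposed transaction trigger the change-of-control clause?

The purchase changes only Niklas's holdings, so Niklas is the only person who could newly come to control Halcyon.
Niklas's largest direct stake is 75% in Arbor, which does not meet the threshold, so Niklas controls no company.
Neither Niklas nor any entity Niklas controls holds any voting interest in Halcyon.
So before the transaction, Niklas does not control Halcyon.
After the purchase, Niklas holds 5% of Juniper directly.
Niklas's side now holds 5% of Juniper, not > 75%, so Niklas still does not control Juniper.
After the transaction, neither Niklas nor any entity Niklas controls holds a voting interest in Halcyon, so Niklas still does not control it.
No new person acquires control, so the clause is not triggered.

No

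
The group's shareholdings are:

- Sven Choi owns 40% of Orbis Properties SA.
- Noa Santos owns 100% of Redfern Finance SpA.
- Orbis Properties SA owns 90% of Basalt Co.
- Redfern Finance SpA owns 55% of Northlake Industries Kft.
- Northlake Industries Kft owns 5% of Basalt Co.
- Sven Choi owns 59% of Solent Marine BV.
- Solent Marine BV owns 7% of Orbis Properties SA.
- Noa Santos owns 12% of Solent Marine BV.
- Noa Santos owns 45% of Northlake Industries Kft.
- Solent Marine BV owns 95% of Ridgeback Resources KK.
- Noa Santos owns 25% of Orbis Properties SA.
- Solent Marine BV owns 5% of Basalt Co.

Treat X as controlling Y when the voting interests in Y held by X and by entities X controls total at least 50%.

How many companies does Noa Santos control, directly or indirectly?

Noa holds 100% of Redfern, so Noa controls Redfern.
Noa and Redfern together hold 45% + 55% = 100% of Northlake, so Noa controls Northlake.
No other company's threshold is met.
Noa controls 2 companies.

2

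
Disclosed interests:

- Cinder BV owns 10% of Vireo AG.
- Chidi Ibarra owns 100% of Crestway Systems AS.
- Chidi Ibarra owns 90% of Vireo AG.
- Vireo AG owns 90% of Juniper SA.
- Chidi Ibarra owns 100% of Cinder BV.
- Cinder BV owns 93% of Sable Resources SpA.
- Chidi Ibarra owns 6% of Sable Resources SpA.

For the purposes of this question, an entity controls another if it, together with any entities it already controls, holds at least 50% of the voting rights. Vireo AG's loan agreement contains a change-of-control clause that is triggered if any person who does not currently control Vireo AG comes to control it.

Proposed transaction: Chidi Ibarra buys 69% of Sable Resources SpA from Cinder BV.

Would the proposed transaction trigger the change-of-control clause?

The purchase adds only to Chidi's holdings (Cinder's stake shrinks), so Chidi is the only person who could newly come to control Vireo.
Chidi holds 100% of Cinder, so Chidi controls Cinder.
Chidi and Cinder together hold 90% + 10% = 100% of Vireo, so Chidi controls Vireo.
So Chidi already controls Vireo before the transaction.
After the purchase, Chidi's direct stake in Sable rises to 6% + 69% = 75%, and Cinder's stake falls to 24%.
Chidi controlled Vireo already, so this is not a new person acquiring control; every other person's position is unchanged or reduced.
No new person acquires control, so the clause is not triggered.

No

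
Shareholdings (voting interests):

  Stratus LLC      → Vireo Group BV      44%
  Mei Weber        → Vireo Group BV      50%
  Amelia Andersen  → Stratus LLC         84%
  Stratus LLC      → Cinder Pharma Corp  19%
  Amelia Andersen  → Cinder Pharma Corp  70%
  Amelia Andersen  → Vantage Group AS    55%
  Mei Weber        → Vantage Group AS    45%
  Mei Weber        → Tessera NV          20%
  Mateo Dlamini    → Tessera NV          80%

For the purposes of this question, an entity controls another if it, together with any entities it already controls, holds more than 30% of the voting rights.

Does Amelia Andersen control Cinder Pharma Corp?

Yes

Amelia holds 84% of Stratus, so Amelia controls Stratus.
Stratus and Amelia together hold 19% + 70% = 89% of Cinder, so Amelia controls Cinder.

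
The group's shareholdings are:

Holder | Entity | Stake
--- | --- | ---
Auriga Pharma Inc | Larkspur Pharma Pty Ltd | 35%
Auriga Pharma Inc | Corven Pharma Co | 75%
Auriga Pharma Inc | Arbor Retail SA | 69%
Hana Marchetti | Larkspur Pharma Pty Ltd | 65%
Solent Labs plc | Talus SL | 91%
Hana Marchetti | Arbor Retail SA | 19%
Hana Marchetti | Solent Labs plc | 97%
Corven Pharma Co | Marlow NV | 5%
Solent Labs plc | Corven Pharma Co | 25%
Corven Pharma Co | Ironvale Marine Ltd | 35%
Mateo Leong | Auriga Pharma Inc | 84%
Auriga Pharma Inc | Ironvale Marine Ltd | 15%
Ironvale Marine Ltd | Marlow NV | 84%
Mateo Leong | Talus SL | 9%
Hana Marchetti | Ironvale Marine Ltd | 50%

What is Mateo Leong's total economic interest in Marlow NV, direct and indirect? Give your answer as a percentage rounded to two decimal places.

32.26%

Mateo reaches Marlow along 3 paths.
Via Auriga → Corven → Ironvale: 84% × 75% × 35% × 84% = 18.522%.
Via Auriga → Ironvale: 84% × 15% × 84% = 10.584%.
Via Auriga → Corven: 84% × 75% × 5% = 3.15%.
Total: 18.522% + 10.584% + 3.15% = 32.256%.
Rounded: 32.26%.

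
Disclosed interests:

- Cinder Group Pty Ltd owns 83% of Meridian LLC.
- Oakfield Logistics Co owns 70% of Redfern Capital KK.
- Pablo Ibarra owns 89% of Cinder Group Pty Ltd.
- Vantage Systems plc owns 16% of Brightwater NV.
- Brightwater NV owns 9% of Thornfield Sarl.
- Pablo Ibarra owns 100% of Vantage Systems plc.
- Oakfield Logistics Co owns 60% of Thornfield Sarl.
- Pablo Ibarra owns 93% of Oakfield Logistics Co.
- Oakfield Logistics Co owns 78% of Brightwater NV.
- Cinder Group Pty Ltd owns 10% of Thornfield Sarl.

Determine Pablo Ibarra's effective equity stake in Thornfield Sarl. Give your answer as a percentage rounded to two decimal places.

72.67%

Pablo reaches Thornfield along 4 paths.
Via Cinder: 89% × 10% = 8.9%.
Via Oakfield: 93% × 60% = 55.8%.
Via Oakfield → Brightwater: 93% × 78% × 9% = 6.5286%.
Via Vantage → Brightwater: 100% × 16% × 9% = 1.44%.
Total: 8.9% + 55.8% + 6.5286% + 1.44% = 72.6686%.
Rounded: 72.67%.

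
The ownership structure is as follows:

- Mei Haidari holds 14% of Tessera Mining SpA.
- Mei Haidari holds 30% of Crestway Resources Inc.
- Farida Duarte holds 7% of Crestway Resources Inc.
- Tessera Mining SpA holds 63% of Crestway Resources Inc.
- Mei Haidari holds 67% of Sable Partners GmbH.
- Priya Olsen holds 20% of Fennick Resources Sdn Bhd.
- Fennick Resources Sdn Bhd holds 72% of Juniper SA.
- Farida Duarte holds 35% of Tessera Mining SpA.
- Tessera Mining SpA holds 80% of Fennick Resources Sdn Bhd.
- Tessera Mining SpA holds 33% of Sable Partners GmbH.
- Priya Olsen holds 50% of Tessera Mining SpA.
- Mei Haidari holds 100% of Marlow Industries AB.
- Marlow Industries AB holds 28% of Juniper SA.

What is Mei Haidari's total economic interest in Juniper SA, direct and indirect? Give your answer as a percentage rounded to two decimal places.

Mei reaches Juniper along 2 paths.
Via Tessera → Fennick: 14% × 80% × 72% = 8.064%.
Via Marlow: 100% × 28% = 28%.
Total: 8.064% + 28% = 36.064%.
Rounded: 36.06%.

36.06%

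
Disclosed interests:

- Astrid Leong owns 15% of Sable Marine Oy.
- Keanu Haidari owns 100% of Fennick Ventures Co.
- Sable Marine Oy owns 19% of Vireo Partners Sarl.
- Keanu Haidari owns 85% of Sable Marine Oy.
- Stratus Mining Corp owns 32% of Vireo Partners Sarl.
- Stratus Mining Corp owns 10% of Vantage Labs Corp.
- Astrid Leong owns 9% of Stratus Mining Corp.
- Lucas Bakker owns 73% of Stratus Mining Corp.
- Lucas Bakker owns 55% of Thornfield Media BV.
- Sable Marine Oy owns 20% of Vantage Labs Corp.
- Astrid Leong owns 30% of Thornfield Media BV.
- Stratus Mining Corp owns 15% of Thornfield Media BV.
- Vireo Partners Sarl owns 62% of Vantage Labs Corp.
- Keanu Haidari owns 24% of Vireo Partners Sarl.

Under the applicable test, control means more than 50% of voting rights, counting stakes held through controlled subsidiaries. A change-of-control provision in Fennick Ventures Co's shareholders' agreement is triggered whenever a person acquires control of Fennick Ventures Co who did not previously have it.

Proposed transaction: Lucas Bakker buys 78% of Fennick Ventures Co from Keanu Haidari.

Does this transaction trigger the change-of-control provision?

The purchase adds only to Lucas's holdings (Keanu's stake shrinks), so Lucas is the only person who could newly come to control Fennick.
Lucas holds 73% of Stratus, so Lucas controls Stratus.
Lucas and Stratus together hold 55% + 15% = 70% of Thornfield, so Lucas controls Thornfield.
Neither Lucas nor any entity Lucas controls holds any voting interest in Fennick.
So before the transaction, Lucas does not control Fennick.
After the purchase, Lucas holds 78% of Fennick directly, and Keanu's stake falls to 22%.
Lucas holds 78% of Fennick, so Lucas controls Fennick.
Lucas did not control Fennick before and does after, so the clause is triggered.

Yes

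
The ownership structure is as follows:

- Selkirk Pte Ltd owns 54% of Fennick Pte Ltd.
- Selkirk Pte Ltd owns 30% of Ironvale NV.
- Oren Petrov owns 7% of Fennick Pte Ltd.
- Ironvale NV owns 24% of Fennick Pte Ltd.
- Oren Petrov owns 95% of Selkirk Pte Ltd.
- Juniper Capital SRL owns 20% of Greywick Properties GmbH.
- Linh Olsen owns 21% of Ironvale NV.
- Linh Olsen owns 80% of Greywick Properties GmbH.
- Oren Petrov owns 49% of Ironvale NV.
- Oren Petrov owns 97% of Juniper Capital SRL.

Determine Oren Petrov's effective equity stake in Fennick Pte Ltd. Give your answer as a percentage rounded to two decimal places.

Oren reaches Fennick along 4 paths.
Via Selkirk → Ironvale: 95% × 30% × 24% = 6.84%.
Via Ironvale: 49% × 24% = 11.76%.
Direct stake: 7% = 7%.
Via Selkirk: 95% × 54% = 51.3%.
Total: 6.84% + 11.76% + 7% + 51.3% = 76.9%.
Rounded: 76.90%.

76.90%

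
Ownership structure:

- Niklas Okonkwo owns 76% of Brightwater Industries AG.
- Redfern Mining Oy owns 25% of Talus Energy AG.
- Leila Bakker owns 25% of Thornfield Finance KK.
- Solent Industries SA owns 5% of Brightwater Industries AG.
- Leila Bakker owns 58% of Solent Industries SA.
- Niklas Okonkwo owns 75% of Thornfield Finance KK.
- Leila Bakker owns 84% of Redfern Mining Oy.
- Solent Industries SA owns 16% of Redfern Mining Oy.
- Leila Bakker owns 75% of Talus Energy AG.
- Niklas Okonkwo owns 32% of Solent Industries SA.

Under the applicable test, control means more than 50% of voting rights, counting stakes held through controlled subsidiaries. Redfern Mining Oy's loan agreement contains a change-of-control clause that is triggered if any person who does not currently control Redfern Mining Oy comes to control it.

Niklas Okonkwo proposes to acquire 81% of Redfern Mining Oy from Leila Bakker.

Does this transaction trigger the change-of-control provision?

The purchase adds only to Niklas's holdings (Leila's stake shrinks), so Niklas is the only person who could newly come to control Redfern.
Niklas holds 75% of Thornfield, so Niklas controls Thornfield.
Niklas holds 76% of Brightwater, so Niklas controls Brightwater.
Neither Niklas nor any entity Niklas controls holds any voting interest in Redfern.
So before the transaction, Niklas does not control Redfern.
After the purchase, Niklas holds 81% of Redfern directly, and Leila's stake falls to 3%.
Niklas holds 81% of Redfern, so Niklas controls Redfern.
Niklas did not control Redfern before and does after, so the clause is triggered.

Yes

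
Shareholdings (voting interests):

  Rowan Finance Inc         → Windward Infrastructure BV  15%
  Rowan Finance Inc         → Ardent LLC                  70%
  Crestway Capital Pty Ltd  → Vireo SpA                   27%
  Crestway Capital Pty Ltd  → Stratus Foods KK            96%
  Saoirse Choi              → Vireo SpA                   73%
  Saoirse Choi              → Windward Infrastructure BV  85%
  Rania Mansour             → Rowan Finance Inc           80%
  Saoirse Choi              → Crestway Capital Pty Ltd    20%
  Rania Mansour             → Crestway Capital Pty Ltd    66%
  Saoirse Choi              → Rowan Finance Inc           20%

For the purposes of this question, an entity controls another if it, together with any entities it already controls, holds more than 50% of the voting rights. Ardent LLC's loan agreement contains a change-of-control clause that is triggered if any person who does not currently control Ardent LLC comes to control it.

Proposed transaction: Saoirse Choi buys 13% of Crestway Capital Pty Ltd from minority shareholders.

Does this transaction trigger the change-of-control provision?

No

The purchase changes only Saoirse's holdings, so Saoirse is the only person who could newly come to control Ardent.
Saoirse holds 73% of Vireo, so Saoirse controls Vireo.
Saoirse holds 85% of Windward, so Saoirse controls Windward.
Neither Saoirse nor any entity Saoirse controls holds any voting interest in Ardent.
So before the transaction, Saoirse does not control Ardent.
After the purchase, Saoirse's direct stake in Crestway rises to 20% + 13% = 33%.
Saoirse's side now holds 33% of Crestway, not > 50%, so Saoirse still does not control Crestway.
After the transaction, neither Saoirse nor any entity Saoirse controls holds a voting interest in Ardent, so Saoirse still does not control it.
No new person acquires control, so the clause is not triggered.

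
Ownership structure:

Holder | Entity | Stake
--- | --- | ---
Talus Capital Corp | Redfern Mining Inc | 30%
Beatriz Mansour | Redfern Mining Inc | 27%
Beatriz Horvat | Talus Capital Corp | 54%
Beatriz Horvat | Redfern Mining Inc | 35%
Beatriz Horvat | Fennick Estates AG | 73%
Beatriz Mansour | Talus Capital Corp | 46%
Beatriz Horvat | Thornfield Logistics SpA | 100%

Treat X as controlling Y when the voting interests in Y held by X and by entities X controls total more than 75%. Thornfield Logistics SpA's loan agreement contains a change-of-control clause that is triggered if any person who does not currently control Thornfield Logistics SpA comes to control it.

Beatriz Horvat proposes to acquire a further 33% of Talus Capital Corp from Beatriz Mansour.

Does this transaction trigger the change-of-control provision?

No

The purchase adds only to Beatriz Horvat's holdings (Beatriz Mansour's stake shrinks), so Beatriz Horvat is the only person who could newly come to control Thornfield.
Beatriz Horvat holds 100% of Thornfield, so Beatriz Horvat controls Thornfield.
So Beatriz Horvat already controls Thornfield before the transaction.
After the purchase, Beatriz Horvat's direct stake in Talus rises to 54% + 33% = 87%, and Beatriz Mansour's stake falls to 13%.
Beatriz Horvat controlled Thornfield already, so this is not a new person acquiring control; every other person's position is unchanged or reduced.
No new person acquires control, so the clause is not triggered.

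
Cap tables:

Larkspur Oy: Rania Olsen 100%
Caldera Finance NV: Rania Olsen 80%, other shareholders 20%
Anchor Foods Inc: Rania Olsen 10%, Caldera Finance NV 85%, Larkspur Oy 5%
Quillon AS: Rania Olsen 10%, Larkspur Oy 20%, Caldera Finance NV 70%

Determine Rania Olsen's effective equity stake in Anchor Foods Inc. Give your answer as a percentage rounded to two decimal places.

Rania reaches Anchor along 3 paths.
Direct stake: 10% = 10%.
Via Caldera: 80% × 85% = 68%.
Via Larkspur: 100% × 5% = 5%.
Total: 10% + 68% + 5% = 83%.
Rounded: 83.00%.

83.00%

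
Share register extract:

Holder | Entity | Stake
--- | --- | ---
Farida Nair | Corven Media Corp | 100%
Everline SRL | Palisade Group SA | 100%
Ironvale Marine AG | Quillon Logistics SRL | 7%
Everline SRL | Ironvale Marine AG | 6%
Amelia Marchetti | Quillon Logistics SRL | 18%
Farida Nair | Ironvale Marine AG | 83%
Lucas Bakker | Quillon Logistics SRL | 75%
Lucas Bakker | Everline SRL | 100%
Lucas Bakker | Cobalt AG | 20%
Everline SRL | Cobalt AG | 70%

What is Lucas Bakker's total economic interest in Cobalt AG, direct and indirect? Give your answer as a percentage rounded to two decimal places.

Lucas reaches Cobalt along 2 paths.
Direct stake: 20% = 20%.
Via Everline: 100% × 70% = 70%.
Total: 20% + 70% = 90%.
Rounded: 90.00%.

90.00%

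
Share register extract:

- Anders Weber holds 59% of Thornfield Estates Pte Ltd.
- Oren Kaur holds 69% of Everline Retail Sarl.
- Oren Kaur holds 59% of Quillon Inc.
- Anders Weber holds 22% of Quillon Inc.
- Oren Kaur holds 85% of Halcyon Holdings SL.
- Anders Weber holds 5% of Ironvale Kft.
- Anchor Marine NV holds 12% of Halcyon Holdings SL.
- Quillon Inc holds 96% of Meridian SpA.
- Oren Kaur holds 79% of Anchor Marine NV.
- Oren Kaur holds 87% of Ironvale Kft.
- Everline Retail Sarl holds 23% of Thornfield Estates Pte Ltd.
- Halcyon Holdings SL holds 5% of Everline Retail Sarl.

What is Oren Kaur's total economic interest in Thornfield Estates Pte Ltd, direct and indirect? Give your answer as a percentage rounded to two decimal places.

16.96%

Oren reaches Thornfield along 3 paths.
Via Halcyon → Everline: 85% × 5% × 23% = 0.9775%.
Via Anchor → Halcyon → Everline: 79% × 12% × 5% × 23% = 0.10902%.
Via Everline: 69% × 23% = 15.87%.
Total: 0.9775% + 0.10902% + 15.87% = 16.95652%.
Rounded: 16.96%.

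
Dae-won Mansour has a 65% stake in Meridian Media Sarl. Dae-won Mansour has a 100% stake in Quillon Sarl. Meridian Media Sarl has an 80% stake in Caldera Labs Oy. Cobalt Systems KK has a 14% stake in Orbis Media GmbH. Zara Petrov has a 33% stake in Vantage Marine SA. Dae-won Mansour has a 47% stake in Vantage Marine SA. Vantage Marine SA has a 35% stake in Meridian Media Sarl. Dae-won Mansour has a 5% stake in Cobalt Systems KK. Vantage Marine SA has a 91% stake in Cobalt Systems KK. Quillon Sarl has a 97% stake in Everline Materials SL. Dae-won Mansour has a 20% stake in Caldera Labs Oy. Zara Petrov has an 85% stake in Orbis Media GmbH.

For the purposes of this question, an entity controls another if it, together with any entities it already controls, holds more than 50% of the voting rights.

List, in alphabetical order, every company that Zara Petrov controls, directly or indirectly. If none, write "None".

Zara holds 85% of Orbis, so Zara controls Orbis.
No other company's threshold is met.

Orbis Media GmbH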